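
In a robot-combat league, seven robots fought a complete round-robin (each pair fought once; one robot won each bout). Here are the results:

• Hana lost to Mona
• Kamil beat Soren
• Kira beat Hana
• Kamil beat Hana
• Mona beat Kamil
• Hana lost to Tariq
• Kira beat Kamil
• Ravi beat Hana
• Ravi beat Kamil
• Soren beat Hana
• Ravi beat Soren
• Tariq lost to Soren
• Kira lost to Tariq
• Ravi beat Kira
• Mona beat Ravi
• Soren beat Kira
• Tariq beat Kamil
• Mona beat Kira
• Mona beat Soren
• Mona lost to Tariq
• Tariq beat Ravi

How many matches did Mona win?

Mona's results: beat Soren, Kamil, Kira, Ravi, Hana; lost to Tariq.
That is 5 wins.

5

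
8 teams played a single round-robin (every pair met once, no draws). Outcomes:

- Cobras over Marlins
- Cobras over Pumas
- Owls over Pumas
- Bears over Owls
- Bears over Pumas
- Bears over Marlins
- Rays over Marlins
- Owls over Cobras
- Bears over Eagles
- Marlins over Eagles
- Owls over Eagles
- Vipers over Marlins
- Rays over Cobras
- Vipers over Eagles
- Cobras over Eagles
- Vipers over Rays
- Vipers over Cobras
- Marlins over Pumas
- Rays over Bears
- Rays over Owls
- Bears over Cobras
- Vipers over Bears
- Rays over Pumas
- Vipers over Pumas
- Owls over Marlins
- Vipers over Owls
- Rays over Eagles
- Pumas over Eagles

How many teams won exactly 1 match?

1

Win totals: Pumas 1, Marlins 2, Cobras 3, Owls 4, Rays 6, Bears 5, Eagles 0, Vipers 7.
Exactly 1: Pumas — 1 team.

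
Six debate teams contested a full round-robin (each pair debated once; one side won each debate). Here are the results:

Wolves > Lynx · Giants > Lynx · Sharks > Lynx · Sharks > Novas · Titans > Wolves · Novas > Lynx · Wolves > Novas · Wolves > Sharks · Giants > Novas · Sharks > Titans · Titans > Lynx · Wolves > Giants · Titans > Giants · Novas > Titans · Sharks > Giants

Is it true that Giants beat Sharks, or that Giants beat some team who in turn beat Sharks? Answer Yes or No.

Giants did not beat Sharks directly.
Giants beat Novas, Lynx, but each of them lost to Sharks. No two-step path.

No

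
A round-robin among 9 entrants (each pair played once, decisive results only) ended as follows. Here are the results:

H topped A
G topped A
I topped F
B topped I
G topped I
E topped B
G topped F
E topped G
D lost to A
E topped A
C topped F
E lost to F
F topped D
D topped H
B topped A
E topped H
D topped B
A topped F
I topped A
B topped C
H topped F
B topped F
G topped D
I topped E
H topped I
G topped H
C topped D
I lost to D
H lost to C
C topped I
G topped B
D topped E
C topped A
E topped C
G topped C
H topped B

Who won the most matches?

Win totals: A 2, B 4, C 5, D 4, E 5, F 2, G 7, H 4, I 3.
G leads with 7 wins (next highest: 5).

G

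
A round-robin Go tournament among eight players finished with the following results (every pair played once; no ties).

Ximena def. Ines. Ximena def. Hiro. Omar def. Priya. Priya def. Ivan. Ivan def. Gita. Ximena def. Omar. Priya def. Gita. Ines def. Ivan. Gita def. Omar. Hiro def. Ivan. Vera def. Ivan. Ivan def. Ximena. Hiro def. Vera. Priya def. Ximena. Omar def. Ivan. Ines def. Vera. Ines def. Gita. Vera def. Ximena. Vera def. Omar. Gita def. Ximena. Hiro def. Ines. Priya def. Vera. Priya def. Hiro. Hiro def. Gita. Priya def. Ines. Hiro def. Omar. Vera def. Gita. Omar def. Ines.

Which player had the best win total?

Win totals: Gita 2, Ines 3, Ivan 2, Ximena 3, Vera 4, Omar 3, Hiro 5, Priya 6.
Priya leads with 6 wins (next highest: 5).

Priya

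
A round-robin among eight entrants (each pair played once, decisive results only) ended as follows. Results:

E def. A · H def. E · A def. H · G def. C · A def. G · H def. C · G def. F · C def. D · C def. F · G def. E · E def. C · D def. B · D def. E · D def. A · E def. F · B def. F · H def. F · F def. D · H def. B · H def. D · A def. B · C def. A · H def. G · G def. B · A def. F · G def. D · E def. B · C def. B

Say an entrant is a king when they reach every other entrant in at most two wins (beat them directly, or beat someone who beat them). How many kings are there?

5

A reaches everyone (king).
B cannot reach A, C, E, G, H in two steps.
C reaches everyone (king).
D reaches everyone (king).
E reaches everyone (king).
F cannot reach C, G, H in two steps.
G cannot reach H in two steps.
H reaches everyone (king).
Kings: A, C, D, E, H — 5.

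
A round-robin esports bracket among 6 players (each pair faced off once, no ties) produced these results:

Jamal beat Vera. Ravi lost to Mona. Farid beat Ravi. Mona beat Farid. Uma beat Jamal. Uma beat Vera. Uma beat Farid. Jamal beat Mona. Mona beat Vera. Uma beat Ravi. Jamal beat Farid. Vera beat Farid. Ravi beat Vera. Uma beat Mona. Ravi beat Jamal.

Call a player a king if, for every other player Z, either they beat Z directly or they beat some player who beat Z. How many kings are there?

1

Vera cannot reach Jamal, Mona, Uma in two steps.
Jamal cannot reach Uma in two steps.
Ravi cannot reach Uma in two steps.
Mona cannot reach Uma in two steps.
Farid cannot reach Mona, Uma in two steps.
Uma reaches everyone (king).
Kings: Uma — 1.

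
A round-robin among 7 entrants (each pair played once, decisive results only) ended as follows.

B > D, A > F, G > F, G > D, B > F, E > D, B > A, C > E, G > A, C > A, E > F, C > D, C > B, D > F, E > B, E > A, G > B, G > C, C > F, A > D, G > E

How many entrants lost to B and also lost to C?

3

B beat: A, D, F.
C beat: A, B, D, E, F.
Both beat: A, D, F — 3.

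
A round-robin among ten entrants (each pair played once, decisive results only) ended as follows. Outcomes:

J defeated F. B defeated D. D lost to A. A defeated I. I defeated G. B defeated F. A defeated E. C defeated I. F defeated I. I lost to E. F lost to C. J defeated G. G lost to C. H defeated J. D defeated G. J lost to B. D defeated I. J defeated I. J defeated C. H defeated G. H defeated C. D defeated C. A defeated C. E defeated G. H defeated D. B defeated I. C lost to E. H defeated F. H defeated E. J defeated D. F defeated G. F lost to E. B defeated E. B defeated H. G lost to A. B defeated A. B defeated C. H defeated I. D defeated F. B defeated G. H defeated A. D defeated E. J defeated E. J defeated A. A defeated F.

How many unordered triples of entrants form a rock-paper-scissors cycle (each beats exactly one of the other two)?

0

Win totals: A 6, B 9, C 3, D 5, E 4, F 2, G 0, H 8, I 1, J 7.
An entrant with w wins dominates both others in C(w,2) triples; summing gives 15 + 36 + 3 + 10 + 6 + 1 + 0 + 28 + 0 + 21 = 120 transitive triples.
Total triples C(10,3) = 120, so cyclic triples = 120 − 120 = 0.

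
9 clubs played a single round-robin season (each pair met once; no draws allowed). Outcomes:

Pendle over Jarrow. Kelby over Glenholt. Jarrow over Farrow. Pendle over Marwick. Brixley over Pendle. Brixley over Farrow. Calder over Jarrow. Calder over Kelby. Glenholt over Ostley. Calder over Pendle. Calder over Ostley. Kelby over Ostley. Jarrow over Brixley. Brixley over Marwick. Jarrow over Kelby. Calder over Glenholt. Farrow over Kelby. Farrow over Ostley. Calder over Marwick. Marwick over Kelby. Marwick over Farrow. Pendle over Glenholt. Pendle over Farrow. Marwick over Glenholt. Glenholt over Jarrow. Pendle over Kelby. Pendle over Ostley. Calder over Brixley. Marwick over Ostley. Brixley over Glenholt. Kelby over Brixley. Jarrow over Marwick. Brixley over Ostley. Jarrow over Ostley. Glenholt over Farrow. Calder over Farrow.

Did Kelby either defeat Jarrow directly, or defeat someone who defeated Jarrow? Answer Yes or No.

Yes

Kelby did not beat Jarrow directly.
Kelby beat Glenholt, Ostley, Brixley. Of those, Glenholt beat Jarrow.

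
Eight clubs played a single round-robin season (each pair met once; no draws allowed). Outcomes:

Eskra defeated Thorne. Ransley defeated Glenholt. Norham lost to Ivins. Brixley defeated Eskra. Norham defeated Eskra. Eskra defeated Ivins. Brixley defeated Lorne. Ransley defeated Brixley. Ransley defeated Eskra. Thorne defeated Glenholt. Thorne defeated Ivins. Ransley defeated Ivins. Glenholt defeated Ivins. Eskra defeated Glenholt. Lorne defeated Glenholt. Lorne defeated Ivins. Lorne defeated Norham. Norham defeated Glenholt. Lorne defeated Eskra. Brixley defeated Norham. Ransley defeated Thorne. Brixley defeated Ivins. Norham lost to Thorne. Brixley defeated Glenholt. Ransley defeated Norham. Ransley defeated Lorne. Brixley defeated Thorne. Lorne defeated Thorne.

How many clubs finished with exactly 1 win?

Win totals: Norham 2, Ransley 7, Eskra 3, Lorne 5, Ivins 1, Brixley 6, Thorne 3, Glenholt 1.
Exactly 1: Ivins, Glenholt — 2 clubs.

2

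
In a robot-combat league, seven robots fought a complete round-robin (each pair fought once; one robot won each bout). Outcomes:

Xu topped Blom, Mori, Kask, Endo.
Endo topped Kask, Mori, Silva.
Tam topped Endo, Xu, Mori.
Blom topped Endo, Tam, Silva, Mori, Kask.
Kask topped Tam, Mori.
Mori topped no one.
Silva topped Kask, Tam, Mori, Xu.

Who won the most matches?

Win totals: Mori 0, Endo 3, Kask 2, Blom 5, Silva 4, Tam 3, Xu 4.
Blom leads with 5 wins (next highest: 4).

Blom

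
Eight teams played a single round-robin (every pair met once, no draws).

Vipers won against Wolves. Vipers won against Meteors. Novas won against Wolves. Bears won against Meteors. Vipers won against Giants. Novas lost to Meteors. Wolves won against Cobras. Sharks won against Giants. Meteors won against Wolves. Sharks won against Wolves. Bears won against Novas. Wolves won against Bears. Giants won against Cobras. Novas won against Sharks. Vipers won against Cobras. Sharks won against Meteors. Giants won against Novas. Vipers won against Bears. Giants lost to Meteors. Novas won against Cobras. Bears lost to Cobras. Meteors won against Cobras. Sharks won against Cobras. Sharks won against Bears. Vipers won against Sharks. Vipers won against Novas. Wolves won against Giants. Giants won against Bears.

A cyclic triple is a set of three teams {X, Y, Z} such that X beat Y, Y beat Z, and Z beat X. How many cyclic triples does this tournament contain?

Win totals: Sharks 5, Wolves 3, Meteors 4, Giants 3, Bears 2, Vipers 7, Novas 3, Cobras 1.
A team with w wins dominates both others in C(w,2) triples; summing gives 10 + 3 + 6 + 3 + 1 + 21 + 3 + 0 = 47 transitive triples.
Total triples C(8,3) = 56, so cyclic triples = 56 − 47 = 9.

9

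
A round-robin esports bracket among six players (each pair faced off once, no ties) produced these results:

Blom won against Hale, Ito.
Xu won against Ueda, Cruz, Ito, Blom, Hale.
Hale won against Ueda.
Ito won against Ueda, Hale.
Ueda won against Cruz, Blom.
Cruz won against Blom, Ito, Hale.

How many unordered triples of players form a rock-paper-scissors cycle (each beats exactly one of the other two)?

4

Of the C(6,3) = 20 triples, the cyclic ones are: {Ueda, Blom, Hale}; {Ueda, Blom, Ito}; {Ueda, Hale, Cruz}; {Ueda, Ito, Cruz}.
That is 4.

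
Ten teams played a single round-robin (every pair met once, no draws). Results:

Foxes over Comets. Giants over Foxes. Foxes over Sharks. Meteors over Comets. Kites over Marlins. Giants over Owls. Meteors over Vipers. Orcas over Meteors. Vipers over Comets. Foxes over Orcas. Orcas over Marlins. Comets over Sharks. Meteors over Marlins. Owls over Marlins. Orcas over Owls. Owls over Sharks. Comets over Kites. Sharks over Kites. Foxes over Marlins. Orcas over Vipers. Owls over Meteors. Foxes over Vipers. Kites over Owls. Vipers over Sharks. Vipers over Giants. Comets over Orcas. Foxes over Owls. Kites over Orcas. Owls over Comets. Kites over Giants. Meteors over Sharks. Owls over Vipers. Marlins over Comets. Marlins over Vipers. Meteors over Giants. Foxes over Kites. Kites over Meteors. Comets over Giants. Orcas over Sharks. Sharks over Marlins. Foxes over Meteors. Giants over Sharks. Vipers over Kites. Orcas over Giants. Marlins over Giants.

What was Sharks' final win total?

2

Sharks' results: beat Marlins, Kites; lost to Giants, Owls, Orcas, Foxes, Vipers, Comets, Meteors.
That is 2 wins.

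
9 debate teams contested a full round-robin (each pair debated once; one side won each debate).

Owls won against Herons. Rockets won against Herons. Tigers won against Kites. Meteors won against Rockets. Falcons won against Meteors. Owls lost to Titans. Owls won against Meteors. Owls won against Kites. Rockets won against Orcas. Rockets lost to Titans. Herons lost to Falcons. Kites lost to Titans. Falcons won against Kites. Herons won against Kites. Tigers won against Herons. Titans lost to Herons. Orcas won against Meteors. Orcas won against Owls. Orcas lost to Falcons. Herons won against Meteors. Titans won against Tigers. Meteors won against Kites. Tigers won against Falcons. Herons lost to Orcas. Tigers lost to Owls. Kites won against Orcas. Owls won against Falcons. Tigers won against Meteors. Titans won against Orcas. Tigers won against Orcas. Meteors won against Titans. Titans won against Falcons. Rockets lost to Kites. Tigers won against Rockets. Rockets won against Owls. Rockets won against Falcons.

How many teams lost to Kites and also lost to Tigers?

2

Kites beat: Rockets, Orcas.
Tigers beat: Rockets, Herons, Falcons, Orcas, Kites, Meteors.
Both beat: Rockets, Orcas — 2.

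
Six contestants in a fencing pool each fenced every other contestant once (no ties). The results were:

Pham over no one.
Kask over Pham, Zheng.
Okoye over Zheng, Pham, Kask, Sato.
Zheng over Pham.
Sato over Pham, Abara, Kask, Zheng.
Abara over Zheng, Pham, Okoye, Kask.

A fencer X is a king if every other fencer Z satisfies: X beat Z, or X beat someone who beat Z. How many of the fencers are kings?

3

Abara reaches everyone (king).
Pham cannot reach Abara, Sato, Zheng, Kask, Okoye in two steps.
Sato reaches everyone (king).
Zheng cannot reach Abara, Sato, Kask, Okoye in two steps.
Kask cannot reach Abara, Sato, Okoye in two steps.
Okoye reaches everyone (king).
Kings: Abara, Sato, Okoye — 3.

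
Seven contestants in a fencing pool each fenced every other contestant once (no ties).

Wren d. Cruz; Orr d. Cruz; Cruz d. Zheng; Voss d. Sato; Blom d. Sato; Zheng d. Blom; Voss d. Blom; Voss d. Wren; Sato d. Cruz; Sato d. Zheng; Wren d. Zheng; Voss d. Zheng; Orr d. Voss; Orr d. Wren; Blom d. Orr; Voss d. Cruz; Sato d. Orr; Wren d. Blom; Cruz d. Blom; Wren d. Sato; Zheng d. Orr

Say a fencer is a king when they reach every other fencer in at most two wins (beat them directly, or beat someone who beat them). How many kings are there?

Zheng reaches everyone (king).
Wren cannot reach Voss in two steps.
Blom reaches everyone (king).
Cruz cannot reach Wren, Voss in two steps.
Orr reaches everyone (king).
Voss reaches everyone (king).
Sato reaches everyone (king).
Kings: Zheng, Blom, Orr, Voss, Sato — 5.

5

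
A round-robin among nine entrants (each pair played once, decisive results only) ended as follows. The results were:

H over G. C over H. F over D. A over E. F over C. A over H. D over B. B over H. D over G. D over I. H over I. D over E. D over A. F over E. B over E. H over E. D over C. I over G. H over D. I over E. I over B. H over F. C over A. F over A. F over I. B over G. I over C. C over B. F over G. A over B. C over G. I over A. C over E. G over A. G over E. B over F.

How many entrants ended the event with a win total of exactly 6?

Win totals: A 3, B 4, C 5, D 6, E 0, F 6, G 2, H 5, I 5.
Exactly 6: D, F — 2 entrants.

2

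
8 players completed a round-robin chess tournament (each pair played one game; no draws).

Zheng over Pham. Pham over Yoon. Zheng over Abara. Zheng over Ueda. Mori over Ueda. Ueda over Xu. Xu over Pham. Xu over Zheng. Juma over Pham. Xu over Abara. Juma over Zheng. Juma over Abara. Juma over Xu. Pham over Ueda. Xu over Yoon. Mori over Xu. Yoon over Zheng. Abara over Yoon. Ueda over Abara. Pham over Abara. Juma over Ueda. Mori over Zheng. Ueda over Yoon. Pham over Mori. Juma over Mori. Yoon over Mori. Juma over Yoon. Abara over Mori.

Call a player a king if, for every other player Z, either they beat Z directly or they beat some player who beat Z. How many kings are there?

Juma reaches everyone (king).
Mori cannot reach Juma in two steps.
Zheng cannot reach Juma in two steps.
Ueda cannot reach Juma in two steps.
Abara cannot reach Juma, Pham in two steps.
Pham cannot reach Juma in two steps.
Xu cannot reach Juma in two steps.
Yoon cannot reach Juma in two steps.
Kings: Juma — 1.

1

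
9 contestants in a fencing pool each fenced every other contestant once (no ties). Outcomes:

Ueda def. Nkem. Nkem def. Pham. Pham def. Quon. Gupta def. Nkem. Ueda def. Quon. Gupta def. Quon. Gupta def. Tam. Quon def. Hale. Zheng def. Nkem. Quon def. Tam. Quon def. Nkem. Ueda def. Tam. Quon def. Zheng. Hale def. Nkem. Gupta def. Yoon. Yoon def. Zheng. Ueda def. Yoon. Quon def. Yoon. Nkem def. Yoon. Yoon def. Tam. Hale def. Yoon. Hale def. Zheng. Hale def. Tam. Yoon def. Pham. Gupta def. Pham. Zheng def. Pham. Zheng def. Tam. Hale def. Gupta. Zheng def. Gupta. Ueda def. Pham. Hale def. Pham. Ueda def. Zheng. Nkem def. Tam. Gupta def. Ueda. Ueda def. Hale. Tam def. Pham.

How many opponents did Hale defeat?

6

Hale's results: beat Zheng, Gupta, Yoon, Pham, Nkem, Tam; lost to Ueda, Quon.
That is 6 wins.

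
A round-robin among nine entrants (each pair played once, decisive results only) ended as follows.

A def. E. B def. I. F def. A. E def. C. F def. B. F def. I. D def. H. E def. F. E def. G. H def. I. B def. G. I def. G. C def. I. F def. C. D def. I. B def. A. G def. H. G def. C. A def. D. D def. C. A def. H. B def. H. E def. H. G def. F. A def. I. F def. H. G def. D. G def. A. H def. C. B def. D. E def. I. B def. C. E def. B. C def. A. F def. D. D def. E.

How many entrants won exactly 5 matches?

1

Win totals: A 4, B 6, C 2, D 4, E 6, F 6, G 5, H 2, I 1.
Exactly 5: G — 1 entrant.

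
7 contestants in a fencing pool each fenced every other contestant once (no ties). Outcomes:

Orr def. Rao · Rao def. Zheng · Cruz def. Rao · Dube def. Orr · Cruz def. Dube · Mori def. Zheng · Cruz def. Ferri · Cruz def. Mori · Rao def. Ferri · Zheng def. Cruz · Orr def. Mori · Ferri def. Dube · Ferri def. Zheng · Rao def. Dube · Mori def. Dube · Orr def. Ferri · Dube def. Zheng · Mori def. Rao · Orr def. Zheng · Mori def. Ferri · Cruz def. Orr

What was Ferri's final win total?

2

Ferri's results: beat Dube, Zheng; lost to Mori, Rao, Cruz, Orr.
That is 2 wins.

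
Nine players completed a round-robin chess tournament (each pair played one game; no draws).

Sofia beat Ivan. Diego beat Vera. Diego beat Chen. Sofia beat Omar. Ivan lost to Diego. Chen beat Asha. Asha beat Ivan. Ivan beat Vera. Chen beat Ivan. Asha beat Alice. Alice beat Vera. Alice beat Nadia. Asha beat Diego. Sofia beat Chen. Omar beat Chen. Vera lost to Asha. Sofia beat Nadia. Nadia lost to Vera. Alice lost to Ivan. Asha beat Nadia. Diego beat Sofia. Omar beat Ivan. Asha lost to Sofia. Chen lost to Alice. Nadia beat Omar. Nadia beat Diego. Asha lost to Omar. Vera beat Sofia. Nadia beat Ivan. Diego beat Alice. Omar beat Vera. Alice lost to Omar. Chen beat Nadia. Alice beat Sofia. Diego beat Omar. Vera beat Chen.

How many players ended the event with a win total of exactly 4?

Win totals: Sofia 5, Vera 3, Diego 6, Chen 3, Omar 5, Nadia 3, Asha 5, Ivan 2, Alice 4.
Exactly 4: Alice — 1 player.

1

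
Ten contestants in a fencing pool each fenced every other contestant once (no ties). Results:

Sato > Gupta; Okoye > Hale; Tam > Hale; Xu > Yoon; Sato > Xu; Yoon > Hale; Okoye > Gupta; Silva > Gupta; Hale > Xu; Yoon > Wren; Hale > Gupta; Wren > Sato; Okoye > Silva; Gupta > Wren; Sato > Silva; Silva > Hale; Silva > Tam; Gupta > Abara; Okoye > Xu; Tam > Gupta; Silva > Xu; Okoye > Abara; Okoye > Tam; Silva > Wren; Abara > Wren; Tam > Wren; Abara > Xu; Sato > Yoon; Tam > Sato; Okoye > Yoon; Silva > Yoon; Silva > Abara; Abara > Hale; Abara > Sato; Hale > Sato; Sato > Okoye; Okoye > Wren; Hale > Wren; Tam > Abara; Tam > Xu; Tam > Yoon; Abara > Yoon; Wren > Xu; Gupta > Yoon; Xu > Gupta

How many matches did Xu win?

Xu's results: beat Yoon, Gupta; lost to Hale, Abara, Okoye, Silva, Tam, Wren, Sato.
That is 2 wins.

2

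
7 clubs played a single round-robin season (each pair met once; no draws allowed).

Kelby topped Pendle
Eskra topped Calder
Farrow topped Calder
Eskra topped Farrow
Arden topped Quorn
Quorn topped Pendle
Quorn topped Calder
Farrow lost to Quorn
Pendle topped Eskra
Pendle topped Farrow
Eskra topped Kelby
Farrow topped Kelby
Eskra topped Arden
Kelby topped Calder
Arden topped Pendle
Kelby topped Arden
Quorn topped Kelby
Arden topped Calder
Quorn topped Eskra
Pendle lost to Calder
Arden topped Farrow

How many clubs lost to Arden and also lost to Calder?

1

Arden beat: Farrow, Calder, Pendle, Quorn.
Calder beat: Pendle.
Both beat: Pendle — 1.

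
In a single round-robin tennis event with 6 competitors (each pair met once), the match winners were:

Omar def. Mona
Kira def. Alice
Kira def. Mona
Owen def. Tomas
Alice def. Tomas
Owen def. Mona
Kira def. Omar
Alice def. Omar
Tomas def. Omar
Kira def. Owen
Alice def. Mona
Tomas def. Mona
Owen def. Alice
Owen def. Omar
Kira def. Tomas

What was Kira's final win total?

Kira's results: beat Alice, Owen, Omar, Tomas, Mona; lost to no one.
That is 5 wins.

5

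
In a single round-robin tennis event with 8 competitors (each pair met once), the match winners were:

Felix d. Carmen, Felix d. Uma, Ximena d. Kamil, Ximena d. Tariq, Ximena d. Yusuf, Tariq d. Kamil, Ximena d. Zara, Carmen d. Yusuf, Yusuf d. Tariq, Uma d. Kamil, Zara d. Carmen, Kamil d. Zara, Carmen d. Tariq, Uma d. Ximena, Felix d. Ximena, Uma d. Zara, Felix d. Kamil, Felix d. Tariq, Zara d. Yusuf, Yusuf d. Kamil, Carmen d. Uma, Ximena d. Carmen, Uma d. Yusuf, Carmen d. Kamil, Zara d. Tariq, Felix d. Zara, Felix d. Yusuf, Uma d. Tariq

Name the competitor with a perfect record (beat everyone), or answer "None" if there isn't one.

Felix has 7 wins out of 7 opponents — a perfect record.

Felix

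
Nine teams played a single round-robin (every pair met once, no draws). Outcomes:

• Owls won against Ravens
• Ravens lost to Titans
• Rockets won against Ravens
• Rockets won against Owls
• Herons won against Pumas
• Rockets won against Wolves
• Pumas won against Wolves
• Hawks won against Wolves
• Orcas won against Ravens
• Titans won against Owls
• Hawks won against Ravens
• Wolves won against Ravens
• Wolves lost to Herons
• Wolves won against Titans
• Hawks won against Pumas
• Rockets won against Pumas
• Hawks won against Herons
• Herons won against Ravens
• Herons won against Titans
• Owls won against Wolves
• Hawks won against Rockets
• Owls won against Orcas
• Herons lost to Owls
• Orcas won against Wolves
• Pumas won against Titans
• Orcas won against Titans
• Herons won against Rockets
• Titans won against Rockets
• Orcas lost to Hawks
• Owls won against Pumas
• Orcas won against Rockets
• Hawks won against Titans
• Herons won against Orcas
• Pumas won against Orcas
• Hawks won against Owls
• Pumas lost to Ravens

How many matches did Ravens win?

Ravens' results: beat Pumas; lost to Rockets, Titans, Orcas, Wolves, Hawks, Owls, Herons.
That is 1 win.

1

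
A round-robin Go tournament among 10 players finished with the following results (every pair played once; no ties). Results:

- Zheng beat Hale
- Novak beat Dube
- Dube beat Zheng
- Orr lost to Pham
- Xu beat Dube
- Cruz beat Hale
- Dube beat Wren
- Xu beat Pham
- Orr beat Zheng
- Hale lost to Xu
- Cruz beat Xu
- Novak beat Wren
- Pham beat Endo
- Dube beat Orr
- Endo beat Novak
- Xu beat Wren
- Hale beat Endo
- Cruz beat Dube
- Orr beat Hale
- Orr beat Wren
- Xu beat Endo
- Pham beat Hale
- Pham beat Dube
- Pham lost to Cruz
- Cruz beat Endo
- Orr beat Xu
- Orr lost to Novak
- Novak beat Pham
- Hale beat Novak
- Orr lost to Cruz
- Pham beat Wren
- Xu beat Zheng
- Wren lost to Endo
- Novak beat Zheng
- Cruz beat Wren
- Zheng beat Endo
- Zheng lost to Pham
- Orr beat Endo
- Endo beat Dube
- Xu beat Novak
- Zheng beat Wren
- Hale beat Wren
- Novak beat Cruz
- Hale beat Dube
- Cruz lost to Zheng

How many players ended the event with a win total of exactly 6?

2

Win totals: Zheng 4, Wren 0, Dube 3, Xu 7, Pham 6, Orr 5, Hale 4, Cruz 7, Novak 6, Endo 3.
Exactly 6: Pham, Novak — 2 players.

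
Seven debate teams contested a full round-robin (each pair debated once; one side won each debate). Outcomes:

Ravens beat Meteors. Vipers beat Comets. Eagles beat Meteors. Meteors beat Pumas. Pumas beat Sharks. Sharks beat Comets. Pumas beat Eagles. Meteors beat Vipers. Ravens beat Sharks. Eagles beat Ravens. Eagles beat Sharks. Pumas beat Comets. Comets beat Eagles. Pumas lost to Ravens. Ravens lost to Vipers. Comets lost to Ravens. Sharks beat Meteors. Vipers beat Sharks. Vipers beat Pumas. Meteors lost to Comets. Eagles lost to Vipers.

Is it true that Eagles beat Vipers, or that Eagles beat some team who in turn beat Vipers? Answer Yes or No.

Eagles did not beat Vipers directly.
Eagles beat Meteors, Sharks, Ravens. Of those, Meteors beat Vipers.

Yes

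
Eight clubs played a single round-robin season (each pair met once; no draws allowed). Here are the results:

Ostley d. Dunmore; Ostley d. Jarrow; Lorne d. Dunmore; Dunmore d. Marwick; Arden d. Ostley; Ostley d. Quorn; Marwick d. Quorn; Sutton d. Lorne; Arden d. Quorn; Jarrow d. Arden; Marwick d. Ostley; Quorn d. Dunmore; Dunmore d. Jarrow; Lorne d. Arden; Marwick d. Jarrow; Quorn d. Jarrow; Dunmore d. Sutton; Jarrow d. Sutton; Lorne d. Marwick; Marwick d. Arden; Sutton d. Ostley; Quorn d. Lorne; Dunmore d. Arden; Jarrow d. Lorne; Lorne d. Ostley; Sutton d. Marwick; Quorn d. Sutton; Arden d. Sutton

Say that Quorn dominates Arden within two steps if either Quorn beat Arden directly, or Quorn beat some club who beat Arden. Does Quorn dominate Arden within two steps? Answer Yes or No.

Yes

Quorn did not beat Arden directly.
Quorn beat Jarrow, Lorne, Dunmore, Sutton. Of those, Jarrow beat Arden.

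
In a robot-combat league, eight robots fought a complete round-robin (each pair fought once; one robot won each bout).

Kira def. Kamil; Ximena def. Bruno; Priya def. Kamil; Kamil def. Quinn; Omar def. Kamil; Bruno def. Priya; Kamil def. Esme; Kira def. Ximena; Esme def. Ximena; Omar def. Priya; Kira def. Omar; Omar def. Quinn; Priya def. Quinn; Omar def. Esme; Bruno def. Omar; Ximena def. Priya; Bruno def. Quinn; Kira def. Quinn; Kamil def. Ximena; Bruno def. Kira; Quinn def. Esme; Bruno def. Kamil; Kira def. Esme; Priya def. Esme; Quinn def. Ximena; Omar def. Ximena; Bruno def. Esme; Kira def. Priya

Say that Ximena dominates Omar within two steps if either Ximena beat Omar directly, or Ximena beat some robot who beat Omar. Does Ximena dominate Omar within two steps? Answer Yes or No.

Ximena did not beat Omar directly.
Ximena beat Bruno, Priya. Of those, Bruno beat Omar.

Yes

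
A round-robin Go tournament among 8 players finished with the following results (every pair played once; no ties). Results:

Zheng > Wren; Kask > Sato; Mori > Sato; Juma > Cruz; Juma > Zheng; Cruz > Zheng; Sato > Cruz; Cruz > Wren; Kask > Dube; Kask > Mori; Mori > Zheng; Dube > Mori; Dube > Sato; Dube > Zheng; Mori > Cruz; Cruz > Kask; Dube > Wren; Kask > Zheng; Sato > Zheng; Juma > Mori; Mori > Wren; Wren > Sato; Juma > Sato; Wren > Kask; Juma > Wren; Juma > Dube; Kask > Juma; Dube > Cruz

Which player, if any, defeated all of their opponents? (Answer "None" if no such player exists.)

Highest win total is Juma with 6 (out of 7 possible).
Juma lost to Kask, so no player went undefeated.

None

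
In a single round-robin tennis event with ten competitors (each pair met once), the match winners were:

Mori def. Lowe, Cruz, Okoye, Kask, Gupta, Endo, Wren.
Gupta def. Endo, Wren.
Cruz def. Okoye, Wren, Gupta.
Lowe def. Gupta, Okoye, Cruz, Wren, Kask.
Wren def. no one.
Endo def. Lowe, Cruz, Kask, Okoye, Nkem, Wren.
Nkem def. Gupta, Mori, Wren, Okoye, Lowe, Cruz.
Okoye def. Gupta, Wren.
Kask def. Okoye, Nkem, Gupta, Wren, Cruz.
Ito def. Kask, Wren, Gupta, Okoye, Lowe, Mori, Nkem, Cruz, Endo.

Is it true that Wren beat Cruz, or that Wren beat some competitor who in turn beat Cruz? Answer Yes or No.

Wren did not beat Cruz directly.
Wren beat no one, so there is no intermediate competitor.

No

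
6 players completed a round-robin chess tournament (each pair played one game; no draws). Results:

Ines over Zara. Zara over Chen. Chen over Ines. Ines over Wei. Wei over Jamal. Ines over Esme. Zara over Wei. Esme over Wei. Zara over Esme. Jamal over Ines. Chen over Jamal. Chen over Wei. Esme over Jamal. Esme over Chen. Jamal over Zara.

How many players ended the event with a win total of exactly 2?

1

Win totals: Jamal 2, Ines 3, Esme 3, Chen 3, Zara 3, Wei 1.
Exactly 2: Jamal — 1 player.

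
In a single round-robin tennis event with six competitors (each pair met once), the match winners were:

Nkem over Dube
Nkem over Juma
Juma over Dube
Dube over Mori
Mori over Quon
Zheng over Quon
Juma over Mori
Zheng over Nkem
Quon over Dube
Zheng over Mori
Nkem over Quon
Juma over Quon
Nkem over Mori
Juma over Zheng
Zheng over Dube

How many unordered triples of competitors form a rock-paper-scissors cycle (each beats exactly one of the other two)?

Of the C(6,3) = 20 triples, the cyclic ones are: {Zheng, Nkem, Juma}; {Mori, Quon, Dube}.
That is 2.

2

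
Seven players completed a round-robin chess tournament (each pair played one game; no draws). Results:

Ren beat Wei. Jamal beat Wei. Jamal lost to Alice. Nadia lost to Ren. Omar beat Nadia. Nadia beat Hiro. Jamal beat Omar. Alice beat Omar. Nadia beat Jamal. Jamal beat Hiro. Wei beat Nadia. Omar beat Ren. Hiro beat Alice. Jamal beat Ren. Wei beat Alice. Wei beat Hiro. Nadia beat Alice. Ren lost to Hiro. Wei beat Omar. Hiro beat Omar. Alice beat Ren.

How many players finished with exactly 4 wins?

Win totals: Hiro 3, Wei 4, Jamal 4, Omar 2, Ren 2, Nadia 3, Alice 3.
Exactly 4: Wei, Jamal — 2 players.

2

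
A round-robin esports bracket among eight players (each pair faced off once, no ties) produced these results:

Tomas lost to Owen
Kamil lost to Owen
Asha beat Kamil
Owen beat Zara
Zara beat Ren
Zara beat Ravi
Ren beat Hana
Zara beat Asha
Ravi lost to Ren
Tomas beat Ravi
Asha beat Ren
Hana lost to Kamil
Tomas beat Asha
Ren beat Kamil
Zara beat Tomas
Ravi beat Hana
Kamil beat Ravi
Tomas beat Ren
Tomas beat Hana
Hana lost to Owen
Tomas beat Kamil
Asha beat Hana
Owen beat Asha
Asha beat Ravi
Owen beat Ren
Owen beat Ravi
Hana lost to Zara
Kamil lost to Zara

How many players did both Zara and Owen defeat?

6

Zara beat: Kamil, Hana, Tomas, Asha, Ren, Ravi.
Owen beat: Zara, Kamil, Hana, Tomas, Asha, Ren, Ravi.
Both beat: Kamil, Hana, Tomas, Asha, Ren, Ravi — 6.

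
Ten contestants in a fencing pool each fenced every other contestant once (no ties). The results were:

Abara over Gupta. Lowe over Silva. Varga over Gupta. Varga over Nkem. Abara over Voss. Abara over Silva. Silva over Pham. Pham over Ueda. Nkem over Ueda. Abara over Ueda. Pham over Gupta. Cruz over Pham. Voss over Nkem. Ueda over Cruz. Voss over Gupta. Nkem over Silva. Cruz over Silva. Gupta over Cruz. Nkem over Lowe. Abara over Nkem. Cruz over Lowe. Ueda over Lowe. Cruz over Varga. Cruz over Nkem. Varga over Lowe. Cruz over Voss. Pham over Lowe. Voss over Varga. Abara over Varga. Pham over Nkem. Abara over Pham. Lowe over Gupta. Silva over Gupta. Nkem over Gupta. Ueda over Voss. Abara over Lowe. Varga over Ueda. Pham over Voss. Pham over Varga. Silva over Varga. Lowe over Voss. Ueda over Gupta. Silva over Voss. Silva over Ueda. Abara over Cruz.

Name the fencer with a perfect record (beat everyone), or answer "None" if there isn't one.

Abara

Abara has 9 wins out of 9 opponents — a perfect record.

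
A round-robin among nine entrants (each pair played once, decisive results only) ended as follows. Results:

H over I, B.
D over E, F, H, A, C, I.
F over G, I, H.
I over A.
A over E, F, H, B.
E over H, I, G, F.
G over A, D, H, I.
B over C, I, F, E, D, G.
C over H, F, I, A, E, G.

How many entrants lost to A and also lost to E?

A beat: B, E, F, H.
E beat: F, G, H, I.
Both beat: F, H — 2.

2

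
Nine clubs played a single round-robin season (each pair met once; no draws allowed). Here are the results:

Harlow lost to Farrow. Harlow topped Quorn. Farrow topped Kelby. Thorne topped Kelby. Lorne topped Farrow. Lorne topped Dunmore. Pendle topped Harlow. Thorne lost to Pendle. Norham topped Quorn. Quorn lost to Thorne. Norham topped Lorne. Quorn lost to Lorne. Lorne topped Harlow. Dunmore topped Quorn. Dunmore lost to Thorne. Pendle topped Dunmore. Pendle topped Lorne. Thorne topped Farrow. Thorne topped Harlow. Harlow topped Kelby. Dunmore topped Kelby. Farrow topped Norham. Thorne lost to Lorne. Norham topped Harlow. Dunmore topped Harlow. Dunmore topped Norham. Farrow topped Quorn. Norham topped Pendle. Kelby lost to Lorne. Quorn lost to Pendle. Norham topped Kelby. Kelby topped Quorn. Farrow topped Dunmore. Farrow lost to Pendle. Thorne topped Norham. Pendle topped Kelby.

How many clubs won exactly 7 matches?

1

Win totals: Harlow 2, Kelby 1, Dunmore 4, Farrow 5, Thorne 6, Norham 5, Pendle 7, Lorne 6, Quorn 0.
Exactly 7: Pendle — 1 club.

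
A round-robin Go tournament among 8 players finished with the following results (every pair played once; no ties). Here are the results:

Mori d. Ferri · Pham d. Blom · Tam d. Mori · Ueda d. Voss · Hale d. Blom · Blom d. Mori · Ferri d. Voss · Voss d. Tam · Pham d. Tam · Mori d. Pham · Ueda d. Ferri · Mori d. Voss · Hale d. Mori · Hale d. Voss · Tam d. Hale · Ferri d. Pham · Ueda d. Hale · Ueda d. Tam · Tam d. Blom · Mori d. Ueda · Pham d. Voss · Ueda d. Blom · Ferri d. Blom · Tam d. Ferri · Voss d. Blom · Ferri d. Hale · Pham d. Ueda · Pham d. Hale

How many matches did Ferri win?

4

Ferri's results: beat Hale, Pham, Blom, Voss; lost to Ueda, Tam, Mori.
That is 4 wins.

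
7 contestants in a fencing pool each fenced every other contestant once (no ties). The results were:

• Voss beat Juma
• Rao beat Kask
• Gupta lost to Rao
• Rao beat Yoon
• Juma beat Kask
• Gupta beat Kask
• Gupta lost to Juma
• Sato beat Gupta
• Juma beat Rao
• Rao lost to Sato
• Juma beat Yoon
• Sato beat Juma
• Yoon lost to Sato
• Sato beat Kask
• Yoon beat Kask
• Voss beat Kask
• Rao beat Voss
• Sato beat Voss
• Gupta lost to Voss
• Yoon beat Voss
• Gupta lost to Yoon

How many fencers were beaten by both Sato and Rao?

4

Sato beat: Juma, Voss, Rao, Kask, Yoon, Gupta.
Rao beat: Voss, Kask, Yoon, Gupta.
Both beat: Voss, Kask, Yoon, Gupta — 4.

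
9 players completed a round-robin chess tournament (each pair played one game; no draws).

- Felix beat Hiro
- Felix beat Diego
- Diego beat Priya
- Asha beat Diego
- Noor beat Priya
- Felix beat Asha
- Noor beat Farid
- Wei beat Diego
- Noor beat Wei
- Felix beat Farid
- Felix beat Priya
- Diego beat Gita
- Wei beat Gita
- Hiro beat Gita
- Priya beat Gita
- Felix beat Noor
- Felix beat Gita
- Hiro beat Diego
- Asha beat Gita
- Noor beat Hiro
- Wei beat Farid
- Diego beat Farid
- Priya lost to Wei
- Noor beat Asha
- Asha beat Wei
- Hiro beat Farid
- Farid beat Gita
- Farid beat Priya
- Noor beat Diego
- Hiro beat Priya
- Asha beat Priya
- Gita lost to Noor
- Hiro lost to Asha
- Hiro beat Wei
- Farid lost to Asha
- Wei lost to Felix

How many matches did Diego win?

3

Diego's results: beat Farid, Gita, Priya; lost to Asha, Noor, Wei, Hiro, Felix.
That is 3 wins.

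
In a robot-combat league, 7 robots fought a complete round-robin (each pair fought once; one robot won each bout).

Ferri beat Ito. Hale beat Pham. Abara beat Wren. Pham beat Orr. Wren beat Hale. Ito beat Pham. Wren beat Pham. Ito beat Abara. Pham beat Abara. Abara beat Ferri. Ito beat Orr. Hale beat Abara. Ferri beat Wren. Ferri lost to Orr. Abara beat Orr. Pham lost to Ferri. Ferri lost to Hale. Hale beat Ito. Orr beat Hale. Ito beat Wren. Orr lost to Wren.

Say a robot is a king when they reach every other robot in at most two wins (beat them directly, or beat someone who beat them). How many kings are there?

6

Abara reaches everyone (king).
Pham cannot reach Ito in two steps.
Orr reaches everyone (king).
Hale reaches everyone (king).
Ferri reaches everyone (king).
Wren reaches everyone (king).
Ito reaches everyone (king).
Kings: Abara, Orr, Hale, Ferri, Wren, Ito — 6.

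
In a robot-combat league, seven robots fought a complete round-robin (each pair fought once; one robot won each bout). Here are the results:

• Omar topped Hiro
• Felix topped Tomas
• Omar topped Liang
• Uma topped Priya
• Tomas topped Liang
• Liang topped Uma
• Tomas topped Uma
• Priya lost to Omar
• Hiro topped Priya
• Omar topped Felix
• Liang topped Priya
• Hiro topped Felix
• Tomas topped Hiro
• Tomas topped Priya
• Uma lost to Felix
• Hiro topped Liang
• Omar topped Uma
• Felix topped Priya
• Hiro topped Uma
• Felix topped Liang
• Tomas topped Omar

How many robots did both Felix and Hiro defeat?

Felix beat: Liang, Tomas, Uma, Priya.
Hiro beat: Liang, Uma, Priya, Felix.
Both beat: Liang, Uma, Priya — 3.

3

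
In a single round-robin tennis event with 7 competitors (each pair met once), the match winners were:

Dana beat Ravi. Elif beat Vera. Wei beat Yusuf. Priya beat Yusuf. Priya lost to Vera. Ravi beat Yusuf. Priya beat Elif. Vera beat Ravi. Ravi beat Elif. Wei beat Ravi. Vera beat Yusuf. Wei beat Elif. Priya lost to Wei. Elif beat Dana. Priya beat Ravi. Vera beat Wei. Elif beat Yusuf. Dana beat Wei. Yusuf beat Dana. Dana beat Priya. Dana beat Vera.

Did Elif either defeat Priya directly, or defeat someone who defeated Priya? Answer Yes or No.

Yes

Elif did not beat Priya directly.
Elif beat Yusuf, Vera, Dana. Of those, Vera beat Priya.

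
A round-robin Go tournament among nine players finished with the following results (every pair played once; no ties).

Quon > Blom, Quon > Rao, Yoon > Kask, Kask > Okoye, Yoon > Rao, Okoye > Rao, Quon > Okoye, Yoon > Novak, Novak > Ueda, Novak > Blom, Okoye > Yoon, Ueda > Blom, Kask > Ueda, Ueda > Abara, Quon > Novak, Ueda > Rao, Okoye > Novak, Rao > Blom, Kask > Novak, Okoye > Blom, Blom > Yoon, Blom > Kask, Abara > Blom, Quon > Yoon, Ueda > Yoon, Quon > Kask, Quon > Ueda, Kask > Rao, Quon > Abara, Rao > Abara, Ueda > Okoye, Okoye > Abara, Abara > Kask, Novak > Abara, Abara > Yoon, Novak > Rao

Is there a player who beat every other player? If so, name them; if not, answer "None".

Quon

Quon has 8 wins out of 8 opponents — a perfect record.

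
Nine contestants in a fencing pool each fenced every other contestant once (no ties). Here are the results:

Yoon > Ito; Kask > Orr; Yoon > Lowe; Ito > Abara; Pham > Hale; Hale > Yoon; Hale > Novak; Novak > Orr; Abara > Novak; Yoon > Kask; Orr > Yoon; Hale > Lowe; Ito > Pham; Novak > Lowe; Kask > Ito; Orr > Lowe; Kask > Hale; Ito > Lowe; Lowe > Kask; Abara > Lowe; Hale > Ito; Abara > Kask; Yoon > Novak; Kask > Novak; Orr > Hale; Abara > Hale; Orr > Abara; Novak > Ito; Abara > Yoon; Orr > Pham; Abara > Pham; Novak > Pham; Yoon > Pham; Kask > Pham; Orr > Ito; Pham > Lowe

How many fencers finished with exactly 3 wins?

Win totals: Kask 5, Hale 4, Lowe 1, Abara 6, Orr 6, Ito 3, Novak 4, Yoon 5, Pham 2.
Exactly 3: Ito — 1 fencer.

1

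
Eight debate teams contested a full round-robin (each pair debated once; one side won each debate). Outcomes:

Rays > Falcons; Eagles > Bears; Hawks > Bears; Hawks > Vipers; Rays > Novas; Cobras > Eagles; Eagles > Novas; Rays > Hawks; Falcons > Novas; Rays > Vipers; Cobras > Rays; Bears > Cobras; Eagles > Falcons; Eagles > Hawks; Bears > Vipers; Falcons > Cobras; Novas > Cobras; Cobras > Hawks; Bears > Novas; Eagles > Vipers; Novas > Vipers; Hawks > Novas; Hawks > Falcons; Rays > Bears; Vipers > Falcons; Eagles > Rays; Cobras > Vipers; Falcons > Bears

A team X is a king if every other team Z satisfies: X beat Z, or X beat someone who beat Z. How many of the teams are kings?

Hawks cannot reach Eagles, Rays in two steps.
Falcons reaches everyone (king).
Eagles reaches everyone (king).
Vipers cannot reach Hawks, Eagles, Rays in two steps.
Cobras reaches everyone (king).
Bears reaches everyone (king).
Novas cannot reach Bears in two steps.
Rays cannot reach Eagles in two steps.
Kings: Falcons, Eagles, Cobras, Bears — 4.

4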